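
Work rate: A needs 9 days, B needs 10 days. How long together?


Rate of A = 1/9 per day
Rate of B = 1/10 per day
Combined rate = 1/9 + 1/10 = 19/90 ≈ 0.2111 per day
Days = 1 / combined rate = 90/19
≈ 4.74 days

4.74 days


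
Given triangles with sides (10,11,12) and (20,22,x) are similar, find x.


Scale factor = 20/10 = 2
Missing side = 12 × 2
= 24.0

24.0


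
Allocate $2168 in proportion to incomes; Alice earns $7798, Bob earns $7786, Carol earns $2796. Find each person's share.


Total income = 7798 + 7786 + 2796 = $18380
Alice: $2168 × 7798/18380 = $919.81
Bob: $2168 × 7786/18380 = $918.39
Carol: $2168 × 2796/18380 = $329.80
= Alice: $919.81, Bob: $918.39, Carol: $329.80

Alice: $919.81, Bob: $918.39, Carol: $329.80


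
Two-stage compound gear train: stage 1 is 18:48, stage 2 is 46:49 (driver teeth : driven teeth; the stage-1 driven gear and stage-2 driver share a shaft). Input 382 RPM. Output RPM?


Stage 1: RPM_B = RPM_A × t_A/t_B = 382 × 18/48 = 6876/48 = 143.25
B and C share a shaft → RPM_C = RPM_B
Stage 2: RPM_D = RPM_C × t_C/t_D = RPM_A × (t_A×t_C)/(t_B×t_D)
Overall ratio = (18×46)/(48×49) = 828/2352
RPM_D = 382 × 828/2352 = 316296/2352
≈ 134.48 RPM

134.48 RPM


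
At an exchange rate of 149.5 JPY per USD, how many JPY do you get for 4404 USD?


Amount × rate = 4404 × 149.5
= 658398.00 JPY

658398.00 JPY


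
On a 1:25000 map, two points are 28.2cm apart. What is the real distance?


Real distance = map distance × scale
= 28.2cm × 25000
= 705000 cm = 7050.0 m
= 7.050 km

7.050 km


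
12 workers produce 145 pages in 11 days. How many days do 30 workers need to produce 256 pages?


Days ∝ work / workers, so d₂ = d₁ × (m₁/m₂) × (w₂/w₁)
Workers factor (inverse): 12/30 = 0.4000
Work factor (direct): 256/145 ≈ 1.7655
d₂ = 11 × 12/30 × 256/145 = (11 × 12 × 256) / (30 × 145) = 33792/4350
≈ 7.77 days

7.77 days


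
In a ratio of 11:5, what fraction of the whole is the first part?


Total parts = 11 + 5 = 16
First part: 11/16 = 11/16
= 11/16

11/16


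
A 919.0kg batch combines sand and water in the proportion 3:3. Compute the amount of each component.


Total parts = 3 + 3 = 6
sand: 919.0 × 3/6 = 459.5kg
water: 919.0 × 3/6 = 459.5kg
= 459.5kg and 459.5kg

459.5kg and 459.5kg


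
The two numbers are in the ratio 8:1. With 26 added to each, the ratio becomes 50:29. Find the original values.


Let A = 8k, B = 1k.
(8k + 26) / (1k + 26) = 50/29
Cross-multiply: 29(8k + 26) = 50(1k + 26)
232k + 754 = 50k + 1300
232k - 50k = 1300 - 754
182k = 546
k = 546/182 = 3
A = 8×3 = 24, B = 1×3 = 3
= A = 24, B = 3

A = 24, B = 3


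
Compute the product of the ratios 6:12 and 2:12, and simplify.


Compound ratio = (6×2) : (12×12)
= 12:144
GCD = 12
= 1:12

1:12


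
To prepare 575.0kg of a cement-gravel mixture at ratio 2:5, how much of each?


Total parts = 2 + 5 = 7
cement: 575.0 × 2/7 = 164.3kg
gravel: 575.0 × 5/7 = 410.7kg
= 164.3kg and 410.7kg

164.3kg and 410.7kg


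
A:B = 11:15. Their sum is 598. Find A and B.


Let A = 11k, B = 15k.
11k + 15k = 598
26k = 598 → k = 598/26 = 23
A = 11×23 = 253, B = 15×23 = 345
= A = 253, B = 345

A = 253, B = 345


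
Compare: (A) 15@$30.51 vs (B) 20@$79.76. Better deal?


Deal A: $30.51/15 = $2.0340/unit
Deal B: $79.76/20 = $3.9880/unit
A is cheaper per unit
= Deal A

Deal A


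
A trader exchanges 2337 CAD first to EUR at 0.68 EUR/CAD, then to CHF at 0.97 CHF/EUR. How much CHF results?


Step 1: 2337 CAD × 0.68 = 1589.16 EUR
Step 2: 1589.16 EUR × 0.97 = 1541.49 CHF
Implied rate CAD→CHF = 0.68 × 0.97 = 0.6596
= 1541.49 CHF

1541.49 CHF


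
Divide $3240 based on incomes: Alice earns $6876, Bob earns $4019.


Total income = 6876 + 4019 = $10895
Alice: $3240 × 6876/10895 = $2044.81
Bob: $3240 × 4019/10895 = $1195.19
= Alice: $2044.81, Bob: $1195.19

Alice: $2044.81, Bob: $1195.19


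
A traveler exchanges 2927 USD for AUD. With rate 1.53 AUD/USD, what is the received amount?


Amount × rate = 2927 × 1.53
= 4478.31 AUD

4478.31 AUD


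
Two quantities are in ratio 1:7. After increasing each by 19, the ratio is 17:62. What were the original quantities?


Let A = 1k, B = 7k.
(1k + 19) / (7k + 19) = 17/62
Cross-multiply: 62(1k + 19) = 17(7k + 19)
62k + 1178 = 119k + 323
62k - 119k = 323 - 1178
-57k = -855
k = -855/-57 = 15
A = 1×15 = 15, B = 7×15 = 105
= A = 15, B = 105

A = 15, B = 105


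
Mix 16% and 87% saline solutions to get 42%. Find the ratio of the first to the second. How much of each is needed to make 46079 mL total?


Let x parts of 16% mix with y parts of 87%.
16x + 87y = 42(x + y)
16x + 87y = 42x + 42y
x(16 - 42) = y(42 - 87)
x/y = (87 - 42)/(42 - 16) = 45/26
Simplify: 45:26
Total parts = 71; one part = 46079/71 = 649.00 mL
16% solution: 45×649.00 = 29205.00 mL
87% solution: 26×649.00 = 16874.00 mL
= ratio 45:26; 29205.00 mL and 16874.00 mL

ratio 45:26; 29205.00 mL and 16874.00 mL


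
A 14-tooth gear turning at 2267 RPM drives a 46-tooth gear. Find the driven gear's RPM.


Gear ratio = 14:46 = 7:23
RPM_B = RPM_A × (teeth_A / teeth_B)
= 2267 × (14/46)
= 690.0 RPM

690.0 RPM


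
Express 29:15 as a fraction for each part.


Total parts = 29 + 15 = 44
First part: 29/44 = 29/44
Second part: 15/44 = 15/44
= 29/44 and 15/44

29/44 and 15/44


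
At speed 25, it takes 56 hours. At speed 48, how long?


Inverse proportion: x × y = constant
k = 25 × 56 = 1400
y₂ = k / 48 = 1400 / 48
= 29.17

29.17


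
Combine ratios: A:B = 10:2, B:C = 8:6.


Match B: multiply A:B by 8 → 80:16
Multiply B:C by 2 → 16:12
Combined: 80:16:12
GCD = 4
= 20:4:3

20:4:3


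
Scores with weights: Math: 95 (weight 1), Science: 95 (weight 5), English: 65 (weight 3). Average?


Numerator = 95×1 + 95×5 + 65×3
= 95 + 475 + 195
= 765
Total weight = 9
Weighted avg = 765/9
= 85.00

85.00


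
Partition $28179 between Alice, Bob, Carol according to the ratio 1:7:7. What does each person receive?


Total parts = 1 + 7 + 7 = 15
Alice: 28179 × 1/15 = 1878.60
Bob: 28179 × 7/15 = 13150.20
Carol: 28179 × 7/15 = 13150.20
= Alice: $1878.60, Bob: $13150.20, Carol: $13150.20

Alice: $1878.60, Bob: $13150.20, Carol: $13150.20


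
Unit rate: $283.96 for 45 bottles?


Unit rate = total / quantity
= 283.96 / 45
= $6.31 per unit

$6.31 per unit


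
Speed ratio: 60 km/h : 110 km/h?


Ratio = 60:110
GCD = 10
Simplified = 6:11
Time ratio (same distance) = 11:6
Speed ratio = 6:11

6:11


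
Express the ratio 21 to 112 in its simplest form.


GCD(21, 112) = 7
21/7 : 112/7
= 3:16

3:16


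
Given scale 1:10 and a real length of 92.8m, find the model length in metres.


Model size = real / scale
= 92.8 / 10
= 9.2800 m

9.2800 m


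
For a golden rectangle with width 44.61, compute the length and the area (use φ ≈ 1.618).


φ = (1 + √5) / 2 ≈ 1.618
Length = width × φ = 44.61 × 1.618 = 72.17898
≈ 72.18
Area = width × length = 44.61 × 72.17898 = 3219.9042978 ≈ 3219.90
= Length: 72.18, Area: 3219.90

Length: 72.18, Area: 3219.90


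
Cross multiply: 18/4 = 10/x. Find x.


Cross multiply: 18 × x = 4 × 10
18x = 40
x = 40 / 18
= 2.22

2.22


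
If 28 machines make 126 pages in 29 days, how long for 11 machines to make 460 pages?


Days ∝ work / workers, so d₂ = d₁ × (m₁/m₂) × (w₂/w₁)
Workers factor (inverse): 28/11 ≈ 2.5455
Work factor (direct): 460/126 ≈ 3.6508
d₂ = 29 × 28/11 × 460/126 = (29 × 28 × 460) / (11 × 126) = 373520/1386
≈ 269.49 days

269.49 days


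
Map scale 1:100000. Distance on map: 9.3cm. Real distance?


Real distance = map distance × scale
= 9.3cm × 100000
= 930000 cm = 9300.0 m
= 9.300 km

9.300 km


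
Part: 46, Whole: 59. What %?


Percentage = (part / whole) × 100
= (46 / 59) × 100
≈ 77.97%

77.97%


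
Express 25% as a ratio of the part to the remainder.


25% means 25 parts out of 100; remainder = 75
Part : remainder = 25:75
GCD = 25
= 1:3

1:3


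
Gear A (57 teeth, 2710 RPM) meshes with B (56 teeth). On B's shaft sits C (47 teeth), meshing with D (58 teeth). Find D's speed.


Stage 1: RPM_B = RPM_A × t_A/t_B = 2710 × 57/56 = 154470/56 ≈ 2758.39
B and C share a shaft → RPM_C = RPM_B
Stage 2: RPM_D = RPM_C × t_C/t_D = RPM_A × (t_A×t_C)/(t_B×t_D)
Overall ratio = (57×47)/(56×58) = 2679/3248
RPM_D = 2710 × 2679/3248 = 7260090/3248
≈ 2235.25 RPM

2235.25 RPM


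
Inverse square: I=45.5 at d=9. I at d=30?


I₁d₁² = I₂d₂²
I₂ = I₁ × (d₁/d₂)²
= 45.5 × (9/30)²
= 45.5 × 81/900
= 3685.5/900
= 4.0950

4.0950


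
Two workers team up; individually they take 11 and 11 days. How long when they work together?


Rate of A = 1/11 per day
Rate of B = 1/11 per day
Combined rate = 1/11 + 1/11 = 22/121 ≈ 0.1818 per day
Days = 1 / combined rate = 121/22
= 5.50 days

5.50 days


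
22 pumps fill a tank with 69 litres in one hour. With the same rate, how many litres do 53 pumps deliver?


Direct proportion: y/x = constant
k = 69/22 ≈ 3.1364
y₂ = k × 53 = 69 × 53 / 22 = 3657/22
≈ 166.23

166.23


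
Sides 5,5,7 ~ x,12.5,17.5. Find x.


Scale factor = 12.5/5 = 2.5
Missing side = 5 × 2.5
= 12.5

12.5


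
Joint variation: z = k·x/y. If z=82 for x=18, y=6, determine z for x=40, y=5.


z = k·x/y
Solve for k using the known point: k = z·y/x = 82×6/18 = 492/18 ≈ 27.3333
Now evaluate at x=40, y=5:
z = k × 40 / 5 = (492 × 40) / (18 × 5) = 19680/90
≈ 218.6667

218.6667


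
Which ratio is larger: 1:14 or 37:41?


1/14 = 0.0714
37/41 = 0.9024
0.0714 < 0.9024, so 1:14 is less
= 37:41

37:41


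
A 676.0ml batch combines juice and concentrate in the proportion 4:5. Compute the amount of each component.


Total parts = 4 + 5 = 9
juice: 676.0 × 4/9 = 300.4ml
concentrate: 676.0 × 5/9 = 375.6ml
= 300.4ml and 375.6ml

300.4ml and 375.6ml


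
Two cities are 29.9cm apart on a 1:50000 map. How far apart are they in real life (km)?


Real distance = map distance × scale
= 29.9cm × 50000
= 1495000 cm = 14950.0 m
= 14.950 km

14.950 km


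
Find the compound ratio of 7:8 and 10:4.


Compound ratio = (7×10) : (8×4)
= 70:32
GCD = 2
= 35:16

35:16


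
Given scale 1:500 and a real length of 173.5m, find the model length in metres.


Model size = real / scale
= 173.5 / 500
= 0.3470 m

0.3470 m


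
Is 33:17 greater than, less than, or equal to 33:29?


33/17 = 1.9412
33/29 = 1.1379
1.9412 > 1.1379, so 33:17 is greater
= greater than

greater than


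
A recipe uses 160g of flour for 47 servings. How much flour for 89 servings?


Direct proportion: y/x = constant
k = 160/47 ≈ 3.4043
y₂ = k × 89 = 160 × 89 / 47 = 14240/47
≈ 302.98

302.98


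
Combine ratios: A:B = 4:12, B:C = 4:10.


Match B: multiply A:B by 4 → 16:48
Multiply B:C by 12 → 48:120
Combined: 16:48:120
GCD = 8
= 2:6:15

2:6:15


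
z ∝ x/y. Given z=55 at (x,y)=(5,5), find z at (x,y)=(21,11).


z = k·x/y
Solve for k using the known point: k = z·y/x = 55×5/5 = 275/5 = 55.0000
Now evaluate at x=21, y=11:
z = k × 21 / 11 = (275 × 21) / (5 × 11) = 5775/55
= 105.0000

105.0000


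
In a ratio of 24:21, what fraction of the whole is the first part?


Total parts = 24 + 21 = 45
First part: 24/45 = 8/15
= 8/15

8/15


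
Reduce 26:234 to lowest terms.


GCD(26, 234) = 26
26/26 : 234/26
= 1:9

1:9


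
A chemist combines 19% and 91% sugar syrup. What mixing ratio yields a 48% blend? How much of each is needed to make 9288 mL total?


Let x parts of 19% mix with y parts of 91%.
19x + 91y = 48(x + y)
19x + 91y = 48x + 48y
x(19 - 48) = y(48 - 91)
x/y = (91 - 48)/(48 - 19) = 43/29
Simplify: 43:29
Total parts = 72; one part = 9288/72 = 129.00 mL
19% solution: 43×129.00 = 5547.00 mL
91% solution: 29×129.00 = 3741.00 mL
= ratio 43:29; 5547.00 mL and 3741.00 mL

ratio 43:29; 5547.00 mL and 3741.00 mL


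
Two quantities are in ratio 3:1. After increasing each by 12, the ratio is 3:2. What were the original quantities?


Let A = 3k, B = 1k.
(3k + 12) / (1k + 12) = 3/2
Cross-multiply: 2(3k + 12) = 3(1k + 12)
6k + 24 = 3k + 36
6k - 3k = 36 - 24
3k = 12
k = 12/3 = 4
A = 3×4 = 12, B = 1×4 = 4
= A = 12, B = 4

A = 12, B = 4


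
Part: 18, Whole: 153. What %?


Percentage = (part / whole) × 100
= (18 / 153) × 100
≈ 11.76%

11.76%


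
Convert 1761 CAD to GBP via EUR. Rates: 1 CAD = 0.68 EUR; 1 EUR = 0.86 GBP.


Step 1: 1761 CAD × 0.68 = 1197.48 EUR
Step 2: 1197.48 EUR × 0.86 = 1029.83 GBP
Implied rate CAD→GBP = 0.68 × 0.86 = 0.5848
= 1029.83 GBP

1029.83 GBP


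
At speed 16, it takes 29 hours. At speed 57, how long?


Inverse proportion: x × y = constant
k = 16 × 29 = 464
y₂ = k / 57 = 464 / 57
= 8.14

8.14


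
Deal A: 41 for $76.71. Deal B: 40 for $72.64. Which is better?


Deal A: $76.71/41 = $1.8710/unit
Deal B: $72.64/40 = $1.8160/unit
B is cheaper per unit
= Deal B

Deal B


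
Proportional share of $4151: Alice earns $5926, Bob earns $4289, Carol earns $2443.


Total income = 5926 + 4289 + 2443 = $12658
Alice: $4151 × 5926/12658 = $1943.34
Bob: $4151 × 4289/12658 = $1406.51
Carol: $4151 × 2443/12658 = $801.14
= Alice: $1943.34, Bob: $1406.51, Carol: $801.14

Alice: $1943.34, Bob: $1406.51, Carol: $801.14


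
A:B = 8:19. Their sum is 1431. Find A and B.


Let A = 8k, B = 19k.
8k + 19k = 1431
27k = 1431 → k = 1431/27 = 53
A = 8×53 = 424, B = 19×53 = 1007
= A = 424, B = 1007

A = 424, B = 1007


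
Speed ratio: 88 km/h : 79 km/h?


Ratio = 88:79
GCD = 1
Simplified = 88:79
Time ratio (same distance) = 79:88
Speed ratio = 88:79

88:79


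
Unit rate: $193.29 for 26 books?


Unit rate = total / quantity
= 193.29 / 26
= $7.43 per unit

$7.43 per unit


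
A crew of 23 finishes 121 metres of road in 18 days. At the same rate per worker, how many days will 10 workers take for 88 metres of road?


Days ∝ work / workers, so d₂ = d₁ × (m₁/m₂) × (w₂/w₁)
Workers factor (inverse): 23/10 = 2.3000
Work factor (direct): 88/121 ≈ 0.7273
d₂ = 18 × 23/10 × 88/121 = (18 × 23 × 88) / (10 × 121) = 36432/1210
≈ 30.11 days

30.11 days


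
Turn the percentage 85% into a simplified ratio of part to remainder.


85% means 85 parts out of 100; remainder = 15
Part : remainder = 85:15
GCD = 5
= 17:3

17:3


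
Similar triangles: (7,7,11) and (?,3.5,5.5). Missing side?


Scale factor = 3.5/7 = 0.5
Missing side = 7 × 0.5
= 3.5

3.5


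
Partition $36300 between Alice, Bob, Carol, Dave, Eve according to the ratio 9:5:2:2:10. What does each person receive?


Total parts = 9 + 5 + 2 + 2 + 10 = 28
Alice: 36300 × 9/28 = 11667.86
Bob: 36300 × 5/28 = 6482.14
Carol: 36300 × 2/28 = 2592.86
Dave: 36300 × 2/28 = 2592.86
Eve: 36300 × 10/28 = 12964.29
= Alice: $11667.86, Bob: $6482.14, Carol: $2592.86, Dave: $2592.86, Eve: $12964.29

Alice: $11667.86, Bob: $6482.14, Carol: $2592.86, Dave: $2592.86, Eve: $12964.29


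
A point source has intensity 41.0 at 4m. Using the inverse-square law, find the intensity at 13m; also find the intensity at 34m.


I₁d₁² = I₂d₂²
I at 13m = 41.0 × (4/13)² = 41.0 × 16/169 = 656/169 ≈ 3.8817
I at 34m = 41.0 × (4/34)² = 41.0 × 16/1156 = 656/1156 ≈ 0.5675
= 3.8817 and 0.5675

3.8817 and 0.5675


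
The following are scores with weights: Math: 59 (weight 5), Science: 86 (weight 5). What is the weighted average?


Numerator = 59×5 + 86×5
= 295 + 430
= 725
Total weight = 10
Weighted avg = 725/10
= 72.50

72.50


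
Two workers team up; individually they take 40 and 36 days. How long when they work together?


Rate of A = 1/40 per day
Rate of B = 1/36 per day
Combined rate = 1/40 + 1/36 = 76/1440 ≈ 0.0528 per day
Days = 1 / combined rate = 1440/76
≈ 18.95 days

18.95 days


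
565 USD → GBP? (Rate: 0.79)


Amount × rate = 565 × 0.79
= 446.35 GBP

446.35 GBP


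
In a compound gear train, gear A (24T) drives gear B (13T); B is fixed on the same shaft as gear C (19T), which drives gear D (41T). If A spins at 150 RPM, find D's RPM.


Stage 1: RPM_B = RPM_A × t_A/t_B = 150 × 24/13 = 3600/13 ≈ 276.92
B and C share a shaft → RPM_C = RPM_B
Stage 2: RPM_D = RPM_C × t_C/t_D = RPM_A × (t_A×t_C)/(t_B×t_D)
Overall ratio = (24×19)/(13×41) = 456/533
RPM_D = 150 × 456/533 = 68400/533
≈ 128.33 RPM

128.33 RPM


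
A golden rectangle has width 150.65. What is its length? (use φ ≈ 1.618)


φ = (1 + √5) / 2 ≈ 1.618
Length = width × φ = 150.65 × 1.618 = 243.7517
≈ 243.75

243.75


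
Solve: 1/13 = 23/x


Cross multiply: 1 × x = 13 × 23
1x = 299
x = 299 / 1
= 299.00

299.00


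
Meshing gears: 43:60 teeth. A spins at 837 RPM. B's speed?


Gear ratio = 43:60 = 43:60
RPM_B = RPM_A × (teeth_A / teeth_B)
= 837 × (43/60)
= 599.9 RPM

599.9 RPM


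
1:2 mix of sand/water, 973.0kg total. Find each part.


Total parts = 1 + 2 = 3
sand: 973.0 × 1/3 = 324.3kg
water: 973.0 × 2/3 = 648.7kg
= 324.3kg and 648.7kg

324.3kg and 648.7kg


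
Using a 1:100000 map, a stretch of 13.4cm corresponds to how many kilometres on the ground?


Real distance = map distance × scale
= 13.4cm × 100000
= 1340000 cm = 13400.0 m
= 13.400 km

13.400 km


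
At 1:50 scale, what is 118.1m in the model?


Model size = real / scale
= 118.1 / 50
= 2.3620 m

2.3620 m


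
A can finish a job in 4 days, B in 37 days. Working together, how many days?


Rate of A = 1/4 per day
Rate of B = 1/37 per day
Combined rate = 1/4 + 1/37 = 41/148 ≈ 0.2770 per day
Days = 1 / combined rate = 148/41
≈ 3.61 days

3.61 days


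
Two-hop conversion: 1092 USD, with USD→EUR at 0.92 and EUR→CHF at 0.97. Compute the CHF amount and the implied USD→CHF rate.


Step 1: 1092 USD × 0.92 = 1004.64 EUR
Step 2: 1004.64 EUR × 0.97 = 974.50 CHF
Implied rate USD→CHF = 0.92 × 0.97 = 0.8924
= 974.50 CHF; implied rate 0.8924 CHF/USD

974.50 CHF; implied rate 0.8924 CHF/USD


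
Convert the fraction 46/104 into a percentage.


Percentage = (part / whole) × 100
= (46 / 104) × 100
≈ 44.23%

44.23%


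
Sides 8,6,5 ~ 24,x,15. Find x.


Scale factor = 24/8 = 3
Missing side = 6 × 3
= 18.0

18.0


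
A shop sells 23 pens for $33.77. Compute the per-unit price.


Unit rate = total / quantity
= 33.77 / 23
= $1.47 per unit

$1.47 per unit


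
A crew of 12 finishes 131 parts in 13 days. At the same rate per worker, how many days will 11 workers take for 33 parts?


Days ∝ work / workers, so d₂ = d₁ × (m₁/m₂) × (w₂/w₁)
Workers factor (inverse): 12/11 ≈ 1.0909
Work factor (direct): 33/131 ≈ 0.2519
d₂ = 13 × 12/11 × 33/131 = (13 × 12 × 33) / (11 × 131) = 5148/1441
≈ 3.57 days

3.57 days


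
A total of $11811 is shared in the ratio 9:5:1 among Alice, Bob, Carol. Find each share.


Total parts = 9 + 5 + 1 = 15
Alice: 11811 × 9/15 = 7086.60
Bob: 11811 × 5/15 = 3937.00
Carol: 11811 × 1/15 = 787.40
= Alice: $7086.60, Bob: $3937.00, Carol: $787.40

Alice: $7086.60, Bob: $3937.00, Carol: $787.40


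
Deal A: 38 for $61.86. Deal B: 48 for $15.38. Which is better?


Deal A: $61.86/38 = $1.6279/unit
Deal B: $15.38/48 = $0.3204/unit
B is cheaper per unit
= Deal B

Deal B


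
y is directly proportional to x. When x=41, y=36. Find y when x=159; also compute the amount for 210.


Direct proportion: y/x = constant
k = 36/41 ≈ 0.8780
y at x=159: k × 159 = 36 × 159 / 41 = 5724/41 ≈ 139.61
y at x=210: k × 210 = 36 × 210 / 41 = 7560/41 ≈ 184.39
= 139.61 and 184.39

139.61 and 184.39


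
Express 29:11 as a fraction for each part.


Total parts = 29 + 11 = 40
First part: 29/40 = 29/40
Second part: 11/40 = 11/40
= 29/40 and 11/40

29/40 and 11/40


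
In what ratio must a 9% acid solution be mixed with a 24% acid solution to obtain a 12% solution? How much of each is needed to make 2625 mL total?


Let x parts of 9% mix with y parts of 24%.
9x + 24y = 12(x + y)
9x + 24y = 12x + 12y
x(9 - 12) = y(12 - 24)
x/y = (24 - 12)/(12 - 9) = 12/3
Simplify: 4:1
Total parts = 5; one part = 2625/5 = 525.00 mL
9% solution: 4×525.00 = 2100.00 mL
24% solution: 1×525.00 = 525.00 mL
= ratio 4:1; 2100.00 mL and 525.00 mL

ratio 4:1; 2100.00 mL and 525.00 mL


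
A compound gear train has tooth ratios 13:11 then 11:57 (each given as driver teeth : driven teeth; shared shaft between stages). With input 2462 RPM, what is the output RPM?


Stage 1: RPM_B = RPM_A × t_A/t_B = 2462 × 13/11 = 32006/11 ≈ 2909.64
B and C share a shaft → RPM_C = RPM_B
Stage 2: RPM_D = RPM_C × t_C/t_D = RPM_A × (t_A×t_C)/(t_B×t_D)
Overall ratio = (13×11)/(11×57) = 143/627
RPM_D = 2462 × 143/627 = 352066/627
≈ 561.51 RPM

561.51 RPM


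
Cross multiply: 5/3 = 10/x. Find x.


Cross multiply: 5 × x = 3 × 10
5x = 30
x = 30 / 5
= 6.00

6.00


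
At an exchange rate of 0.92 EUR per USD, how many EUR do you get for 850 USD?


Amount × rate = 850 × 0.92
= 782.00 EUR

782.00 EUR


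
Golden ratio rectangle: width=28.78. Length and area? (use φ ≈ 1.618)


φ = (1 + √5) / 2 ≈ 1.618
Length = width × φ = 28.78 × 1.618 = 46.56604
≈ 46.57
Area = width × length = 28.78 × 46.56604 = 1340.1706312 ≈ 1340.17
= Length: 46.57, Area: 1340.17

Length: 46.57, Area: 1340.17


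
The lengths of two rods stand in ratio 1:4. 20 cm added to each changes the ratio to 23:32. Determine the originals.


Let A = 1k, B = 4k.
(1k + 20) / (4k + 20) = 23/32
Cross-multiply: 32(1k + 20) = 23(4k + 20)
32k + 640 = 92k + 460
32k - 92k = 460 - 640
-60k = -180
k = -180/-60 = 3
A = 1×3 = 3, B = 4×3 = 12
= A = 3, B = 12

A = 3, B = 12


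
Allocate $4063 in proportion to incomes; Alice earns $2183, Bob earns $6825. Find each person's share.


Total income = 2183 + 6825 = $9008
Alice: $4063 × 2183/9008 = $984.63
Bob: $4063 × 6825/9008 = $3078.37
= Alice: $984.63, Bob: $3078.37

Alice: $984.63, Bob: $3078.37


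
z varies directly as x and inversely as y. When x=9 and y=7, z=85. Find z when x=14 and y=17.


z = k·x/y
Solve for k using the known point: k = z·y/x = 85×7/9 = 595/9 ≈ 66.1111
Now evaluate at x=14, y=17:
z = k × 14 / 17 = (595 × 14) / (9 × 17) = 8330/153
≈ 54.4444

54.4444


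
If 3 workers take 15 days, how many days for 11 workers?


Inverse proportion: x × y = constant
k = 3 × 15 = 45
y₂ = k / 11 = 45 / 11
= 4.09

4.09


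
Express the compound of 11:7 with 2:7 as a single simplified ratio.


Compound ratio = (11×2) : (7×7)
= 22:49
GCD = 1
= 22:49

22:49


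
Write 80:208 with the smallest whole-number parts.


GCD(80, 208) = 16
80/16 : 208/16
= 5:13

5:13


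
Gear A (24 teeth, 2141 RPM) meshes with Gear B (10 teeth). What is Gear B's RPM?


Gear ratio = 24:10 = 12:5
RPM_B = RPM_A × (teeth_A / teeth_B)
= 2141 × (24/10)
= 5138.4 RPM

5138.4 RPM


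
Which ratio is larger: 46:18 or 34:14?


46/18 = 2.5556
34/14 = 2.4286
2.5556 > 2.4286, so 46:18 is greater
= 46:18

46:18


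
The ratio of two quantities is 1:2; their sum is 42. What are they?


Let A = 1k, B = 2k.
1k + 2k = 42
3k = 42 → k = 42/3 = 14
A = 1×14 = 14, B = 2×14 = 28
= A = 14, B = 28

A = 14, B = 28


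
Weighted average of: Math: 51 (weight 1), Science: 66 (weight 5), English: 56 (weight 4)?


Numerator = 51×1 + 66×5 + 56×4
= 51 + 330 + 224
= 605
Total weight = 10
Weighted avg = 605/10
= 60.50

60.50


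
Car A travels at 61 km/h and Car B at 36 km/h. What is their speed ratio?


Ratio = 61:36
GCD = 1
Simplified = 61:36
Time ratio (same distance) = 36:61
Speed ratio = 61:36

61:36


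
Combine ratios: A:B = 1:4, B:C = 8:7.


Match B: multiply A:B by 8 → 8:32
Multiply B:C by 4 → 32:28
Combined: 8:32:28
GCD = 4
= 2:8:7

2:8:7


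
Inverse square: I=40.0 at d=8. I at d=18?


I₁d₁² = I₂d₂²
I₂ = I₁ × (d₁/d₂)²
= 40.0 × (8/18)²
= 40.0 × 64/324
= 2560/324
≈ 7.9012

7.9012


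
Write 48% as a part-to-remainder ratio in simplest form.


48% means 48 parts out of 100; remainder = 52
Part : remainder = 48:52
GCD = 4
= 12:13

12:13


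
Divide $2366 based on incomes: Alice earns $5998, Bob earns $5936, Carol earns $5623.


Total income = 5998 + 5936 + 5623 = $17557
Alice: $2366 × 5998/17557 = $808.30
Bob: $2366 × 5936/17557 = $799.94
Carol: $2366 × 5623/17557 = $757.76
= Alice: $808.30, Bob: $799.94, Carol: $757.76

Alice: $808.30, Bob: $799.94, Carol: $757.76


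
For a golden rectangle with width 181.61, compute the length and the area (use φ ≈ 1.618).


φ = (1 + √5) / 2 ≈ 1.618
Length = width × φ = 181.61 × 1.618 = 293.84498
≈ 293.84
Area = width × length = 181.61 × 293.84498 = 53365.1868178 ≈ 53365.19
= Length: 293.84, Area: 53365.19

Length: 293.84, Area: 53365.19


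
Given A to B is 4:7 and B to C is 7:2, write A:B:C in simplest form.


Match B: multiply A:B by 7 → 28:49
Multiply B:C by 7 → 49:14
Combined: 28:49:14
GCD = 7
= 4:7:2

4:7:2


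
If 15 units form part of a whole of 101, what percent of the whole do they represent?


Percentage = (part / whole) × 100
= (15 / 101) × 100
≈ 14.85%

14.85%


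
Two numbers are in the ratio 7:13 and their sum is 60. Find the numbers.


Let A = 7k, B = 13k.
7k + 13k = 60
20k = 60 → k = 60/20 = 3
A = 7×3 = 21, B = 13×3 = 39
= A = 21, B = 39

A = 21, B = 39


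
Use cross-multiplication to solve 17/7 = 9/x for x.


Cross multiply: 17 × x = 7 × 9
17x = 63
x = 63 / 17
= 3.71

3.71


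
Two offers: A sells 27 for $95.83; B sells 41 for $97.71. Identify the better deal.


Deal A: $95.83/27 = $3.5493/unit
Deal B: $97.71/41 = $2.3832/unit
B is cheaper per unit
= Deal B

Deal B


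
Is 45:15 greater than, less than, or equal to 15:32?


45/15 = 3.0000
15/32 = 0.4688
3.0000 > 0.4688, so 45:15 is greater
= greater than

greater than


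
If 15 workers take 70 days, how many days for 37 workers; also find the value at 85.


Inverse proportion: x × y = constant
k = 15 × 70 = 1050
At x=37: k/37 = 28.38
At x=85: k/85 = 12.35
= 28.38 and 12.35

28.38 and 12.35


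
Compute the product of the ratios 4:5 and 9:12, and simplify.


Compound ratio = (4×9) : (5×12)
= 36:60
GCD = 12
= 3:5

3:5


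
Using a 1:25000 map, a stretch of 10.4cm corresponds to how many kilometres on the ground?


Real distance = map distance × scale
= 10.4cm × 25000
= 260000 cm = 2600.0 m
= 2.600 km

2.600 km


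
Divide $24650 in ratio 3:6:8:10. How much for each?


Total parts = 3 + 6 + 8 + 10 = 27
Part 1: 24650 × 3/27 = 2738.89
Part 2: 24650 × 6/27 = 5477.78
Part 3: 24650 × 8/27 = 7303.70
Part 4: 24650 × 10/27 = 9129.63
= Part 1: $2738.89, Part 2: $5477.78, Part 3: $7303.70, Part 4: $9129.63

Part 1: $2738.89, Part 2: $5477.78, Part 3: $7303.70, Part 4: $9129.63


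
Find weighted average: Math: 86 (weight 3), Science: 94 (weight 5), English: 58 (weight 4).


Numerator = 86×3 + 94×5 + 58×4
= 258 + 470 + 232
= 960
Total weight = 12
Weighted avg = 960/12
= 80.00

80.00


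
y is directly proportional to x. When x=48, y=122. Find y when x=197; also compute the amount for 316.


Direct proportion: y/x = constant
k = 122/48 ≈ 2.5417
y at x=197: k × 197 = 122 × 197 / 48 = 24034/48 ≈ 500.71
y at x=316: k × 316 = 122 × 316 / 48 = 38552/48 ≈ 803.17
= 500.71 and 803.17

500.71 and 803.17


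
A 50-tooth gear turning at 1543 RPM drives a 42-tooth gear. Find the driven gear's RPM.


Gear ratio = 50:42 = 25:21
RPM_B = RPM_A × (teeth_A / teeth_B)
= 1543 × (50/42)
= 1836.9 RPM

1836.9 RPM


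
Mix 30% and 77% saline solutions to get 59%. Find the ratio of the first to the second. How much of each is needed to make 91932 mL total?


Let x parts of 30% mix with y parts of 77%.
30x + 77y = 59(x + y)
30x + 77y = 59x + 59y
x(30 - 59) = y(59 - 77)
x/y = (77 - 59)/(59 - 30) = 18/29
Simplify: 18:29
Total parts = 47; one part = 91932/47 = 1956.00 mL
30% solution: 18×1956.00 = 35208.00 mL
77% solution: 29×1956.00 = 56724.00 mL
= ratio 18:29; 35208.00 mL and 56724.00 mL

ratio 18:29; 35208.00 mL and 56724.00 mL


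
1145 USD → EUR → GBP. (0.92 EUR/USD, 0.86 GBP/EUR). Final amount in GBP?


Step 1: 1145 USD × 0.92 = 1053.40 EUR
Step 2: 1053.40 EUR × 0.86 = 905.92 GBP
Implied rate USD→GBP = 0.92 × 0.86 = 0.7912
= 905.92 GBP

905.92 GBP


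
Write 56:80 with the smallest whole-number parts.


GCD(56, 80) = 8
56/8 : 80/8
= 7:10

7:10


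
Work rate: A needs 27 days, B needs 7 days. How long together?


Rate of A = 1/27 per day
Rate of B = 1/7 per day
Combined rate = 1/27 + 1/7 = 34/189 ≈ 0.1799 per day
Days = 1 / combined rate = 189/34
≈ 5.56 days

5.56 days


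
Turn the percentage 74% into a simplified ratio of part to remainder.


74% means 74 parts out of 100; remainder = 26
Part : remainder = 74:26
GCD = 2
= 37:13

37:13


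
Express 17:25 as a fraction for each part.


Total parts = 17 + 25 = 42
First part: 17/42 = 17/42
Second part: 25/42 = 25/42
= 17/42 and 25/42

17/42 and 25/42


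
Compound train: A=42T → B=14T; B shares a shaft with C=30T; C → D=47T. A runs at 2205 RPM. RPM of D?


Stage 1: RPM_B = RPM_A × t_A/t_B = 2205 × 42/14 = 92610/14 = 6615.00
B and C share a shaft → RPM_C = RPM_B
Stage 2: RPM_D = RPM_C × t_C/t_D = RPM_A × (t_A×t_C)/(t_B×t_D)
Overall ratio = (42×30)/(14×47) = 1260/658
RPM_D = 2205 × 1260/658 = 2778300/658
≈ 4222.34 RPM

4222.34 RPM


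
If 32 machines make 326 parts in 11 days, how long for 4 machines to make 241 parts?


Days ∝ work / workers, so d₂ = d₁ × (m₁/m₂) × (w₂/w₁)
Workers factor (inverse): 32/4 = 8.0000
Work factor (direct): 241/326 ≈ 0.7393
d₂ = 11 × 32/4 × 241/326 = (11 × 32 × 241) / (4 × 326) = 84832/1304
≈ 65.06 days

65.06 days


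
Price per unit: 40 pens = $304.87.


Unit rate = total / quantity
= 304.87 / 40
= $7.62 per unit

$7.62 per unit


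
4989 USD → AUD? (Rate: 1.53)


Amount × rate = 4989 × 1.53
= 7633.17 AUD

7633.17 AUD


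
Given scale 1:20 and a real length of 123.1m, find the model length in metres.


Model size = real / scale
= 123.1 / 20
= 6.1550 m

6.1550 m


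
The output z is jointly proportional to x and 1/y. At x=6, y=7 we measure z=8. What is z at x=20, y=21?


z = k·x/y
Solve for k using the known point: k = z·y/x = 8×7/6 = 56/6 ≈ 9.3333
Now evaluate at x=20, y=21:
z = k × 20 / 21 = (56 × 20) / (6 × 21) = 1120/126
≈ 8.8889

8.8889


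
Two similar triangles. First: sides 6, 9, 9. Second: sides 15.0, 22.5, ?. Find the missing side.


Scale factor = 15.0/6 = 2.5
Missing side = 9 × 2.5
= 22.5

22.5


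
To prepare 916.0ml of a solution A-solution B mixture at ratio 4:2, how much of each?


Total parts = 4 + 2 = 6
solution A: 916.0 × 4/6 = 610.7ml
solution B: 916.0 × 2/6 = 305.3ml
= 610.7ml and 305.3ml

610.7ml and 305.3ml


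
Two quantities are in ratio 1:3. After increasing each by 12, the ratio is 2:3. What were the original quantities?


Let A = 1k, B = 3k.
(1k + 12) / (3k + 12) = 2/3
Cross-multiply: 3(1k + 12) = 2(3k + 12)
3k + 36 = 6k + 24
3k - 6k = 24 - 36
-3k = -12
k = -12/-3 = 4
A = 1×4 = 4, B = 3×4 = 12
= A = 4, B = 12

A = 4, B = 12


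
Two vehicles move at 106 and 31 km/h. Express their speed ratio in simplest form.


Ratio = 106:31
GCD = 1
Simplified = 106:31
Time ratio (same distance) = 31:106
Speed ratio = 106:31

106:31


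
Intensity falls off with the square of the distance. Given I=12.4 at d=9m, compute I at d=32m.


I₁d₁² = I₂d₂²
I₂ = I₁ × (d₁/d₂)²
= 12.4 × (9/32)²
= 12.4 × 81/1024
= 1004.4/1024
≈ 0.9809

0.9809


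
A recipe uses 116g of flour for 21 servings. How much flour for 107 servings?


Direct proportion: y/x = constant
k = 116/21 ≈ 5.5238
y₂ = k × 107 = 116 × 107 / 21 = 12412/21
≈ 591.05

591.05


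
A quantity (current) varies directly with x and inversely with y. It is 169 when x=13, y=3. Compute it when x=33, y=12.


z = k·x/y
Solve for k using the known point: k = z·y/x = 169×3/13 = 507/13 = 39.0000
Now evaluate at x=33, y=12:
z = k × 33 / 12 = (507 × 33) / (13 × 12) = 16731/156
= 107.2500

107.2500


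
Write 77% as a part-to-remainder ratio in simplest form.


77% means 77 parts out of 100; remainder = 23
Part : remainder = 77:23
GCD = 1
= 77:23

77:23


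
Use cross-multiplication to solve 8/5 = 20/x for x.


Cross multiply: 8 × x = 5 × 20
8x = 100
x = 100 / 8
= 12.50

12.50


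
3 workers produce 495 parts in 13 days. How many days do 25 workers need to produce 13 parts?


Days ∝ work / workers, so d₂ = d₁ × (m₁/m₂) × (w₂/w₁)
Workers factor (inverse): 3/25 = 0.1200
Work factor (direct): 13/495 ≈ 0.0263
d₂ = 13 × 3/25 × 13/495 = (13 × 3 × 13) / (25 × 495) = 507/12375
≈ 0.04 days

0.04 days


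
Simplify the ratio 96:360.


GCD(96, 360) = 24
96/24 : 360/24
= 4:15

4:15


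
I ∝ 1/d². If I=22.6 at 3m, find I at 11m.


I₁d₁² = I₂d₂²
I₂ = I₁ × (d₁/d₂)²
= 22.6 × (3/11)²
= 22.6 × 9/121
= 203.4/121
≈ 1.6810

1.6810


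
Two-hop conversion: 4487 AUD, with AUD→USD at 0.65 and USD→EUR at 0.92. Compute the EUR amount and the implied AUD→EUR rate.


Step 1: 4487 AUD × 0.65 = 2916.55 USD
Step 2: 2916.55 USD × 0.92 = 2683.23 EUR
Implied rate AUD→EUR = 0.65 × 0.92 = 0.5980
= 2683.23 EUR; implied rate 0.5980 EUR/AUD

2683.23 EUR; implied rate 0.5980 EUR/AUD


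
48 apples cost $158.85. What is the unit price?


Unit rate = total / quantity
= 158.85 / 48
= $3.31 per unit

$3.31 per unit


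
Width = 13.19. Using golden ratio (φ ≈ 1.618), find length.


φ = (1 + √5) / 2 ≈ 1.618
Length = width × φ = 13.19 × 1.618 = 21.34142
≈ 21.34

21.34


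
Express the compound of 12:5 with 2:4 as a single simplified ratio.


Compound ratio = (12×2) : (5×4)
= 24:20
GCD = 4
= 6:5

6:5


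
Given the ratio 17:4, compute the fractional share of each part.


Total parts = 17 + 4 = 21
First part: 17/21 = 17/21
Second part: 4/21 = 4/21
= 17/21 and 4/21

17/21 and 4/21


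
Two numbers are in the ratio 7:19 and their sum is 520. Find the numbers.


Let A = 7k, B = 19k.
7k + 19k = 520
26k = 520 → k = 520/26 = 20
A = 7×20 = 140, B = 19×20 = 380
= A = 140, B = 380

A = 140, B = 380


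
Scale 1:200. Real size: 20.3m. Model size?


Model size = real / scale
= 20.3 / 200
= 0.1015 m

0.1015 m


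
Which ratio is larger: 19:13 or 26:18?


19/13 = 1.4615
26/18 = 1.4444
1.4615 > 1.4444, so 19:13 is greater
= 19:13

19:13


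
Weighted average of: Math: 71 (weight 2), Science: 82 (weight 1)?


Numerator = 71×2 + 82×1
= 142 + 82
= 224
Total weight = 3
Weighted avg = 224/3
= 74.67

74.67


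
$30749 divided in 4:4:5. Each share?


Total parts = 4 + 4 + 5 = 13
Part 1: 30749 × 4/13 = 9461.23
Part 2: 30749 × 4/13 = 9461.23
Part 3: 30749 × 5/13 = 11826.54
= Part 1: $9461.23, Part 2: $9461.23, Part 3: $11826.54

Part 1: $9461.23, Part 2: $9461.23, Part 3: $11826.54


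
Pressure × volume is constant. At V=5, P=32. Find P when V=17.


Inverse proportion: x × y = constant
k = 5 × 32 = 160
y₂ = k / 17 = 160 / 17
= 9.41

9.41


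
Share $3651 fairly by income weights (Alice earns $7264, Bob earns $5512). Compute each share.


Total income = 7264 + 5512 = $12776
Alice: $3651 × 7264/12776 = $2075.83
Bob: $3651 × 5512/12776 = $1575.17
= Alice: $2075.83, Bob: $1575.17

Alice: $2075.83, Bob: $1575.17


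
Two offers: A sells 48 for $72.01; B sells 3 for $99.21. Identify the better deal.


Deal A: $72.01/48 = $1.5002/unit
Deal B: $99.21/3 = $33.0700/unit
A is cheaper per unit
= Deal A

Deal A


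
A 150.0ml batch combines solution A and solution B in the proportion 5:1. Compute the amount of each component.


Total parts = 5 + 1 = 6
solution A: 150.0 × 5/6 = 125.0ml
solution B: 150.0 × 1/6 = 25.0ml
= 125.0ml and 25.0ml

125.0ml and 25.0ml


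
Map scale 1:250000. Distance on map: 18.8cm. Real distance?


Real distance = map distance × scale
= 18.8cm × 250000
= 4700000 cm = 47000.0 m
= 47.000 km

47.000 km


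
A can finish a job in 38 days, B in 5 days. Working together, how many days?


Rate of A = 1/38 per day
Rate of B = 1/5 per day
Combined rate = 1/38 + 1/5 = 43/190 ≈ 0.2263 per day
Days = 1 / combined rate = 190/43
≈ 4.42 days

4.42 days


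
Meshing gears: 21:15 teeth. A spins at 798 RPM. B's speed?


Gear ratio = 21:15 = 7:5
RPM_B = RPM_A × (teeth_A / teeth_B)
= 798 × (21/15)
= 1117.2 RPM

1117.2 RPM


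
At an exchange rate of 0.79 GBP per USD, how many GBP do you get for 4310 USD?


Amount × rate = 4310 × 0.79
= 3404.90 GBP

3404.90 GBP


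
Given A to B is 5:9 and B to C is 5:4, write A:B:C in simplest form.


Match B: multiply A:B by 5 → 25:45
Multiply B:C by 9 → 45:36
Combined: 25:45:36
GCD = 1
= 25:45:36

25:45:36


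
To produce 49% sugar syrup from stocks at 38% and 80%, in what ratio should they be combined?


Let x parts of 38% mix with y parts of 80%.
38x + 80y = 49(x + y)
38x + 80y = 49x + 49y
x(38 - 49) = y(49 - 80)
x/y = (80 - 49)/(49 - 38) = 31/11
Simplify: 31:11
= 31:11

31:11


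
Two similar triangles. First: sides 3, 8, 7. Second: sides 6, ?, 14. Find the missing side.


Scale factor = 6/3 = 2
Missing side = 8 × 2
= 16.0

16.0


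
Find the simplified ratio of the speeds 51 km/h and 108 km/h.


Ratio = 51:108
GCD = 3
Simplified = 17:36
Time ratio (same distance) = 36:17
Speed ratio = 17:36

17:36


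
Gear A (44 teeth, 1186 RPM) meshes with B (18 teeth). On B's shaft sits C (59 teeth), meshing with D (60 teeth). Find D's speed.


Stage 1: RPM_B = RPM_A × t_A/t_B = 1186 × 44/18 = 52184/18 ≈ 2899.11
B and C share a shaft → RPM_C = RPM_B
Stage 2: RPM_D = RPM_C × t_C/t_D = RPM_A × (t_A×t_C)/(t_B×t_D)
Overall ratio = (44×59)/(18×60) = 2596/1080
RPM_D = 1186 × 2596/1080 = 3078856/1080
≈ 2850.79 RPM

2850.79 RPM


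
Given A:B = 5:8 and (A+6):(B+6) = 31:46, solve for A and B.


Let A = 5k, B = 8k.
(5k + 6) / (8k + 6) = 31/46
Cross-multiply: 46(5k + 6) = 31(8k + 6)
230k + 276 = 248k + 186
230k - 248k = 186 - 276
-18k = -90
k = -90/-18 = 5
A = 5×5 = 25, B = 8×5 = 40
= A = 25, B = 40

A = 25, B = 40


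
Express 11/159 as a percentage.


Percentage = (part / whole) × 100
= (11 / 159) × 100
≈ 6.92%

6.92%


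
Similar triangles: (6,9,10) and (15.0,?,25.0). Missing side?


Scale factor = 15.0/6 = 2.5
Missing side = 9 × 2.5
= 22.5

22.5


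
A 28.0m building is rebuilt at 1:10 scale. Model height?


Model size = real / scale
= 28.0 / 10
= 2.8000 m

2.8000 m


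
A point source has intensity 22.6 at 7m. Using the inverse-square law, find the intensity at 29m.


I₁d₁² = I₂d₂²
I₂ = I₁ × (d₁/d₂)²
= 22.6 × (7/29)²
= 22.6 × 49/841
= 1107.4/841
≈ 1.3168

1.3168


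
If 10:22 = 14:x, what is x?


Cross multiply: 10 × x = 22 × 14
10x = 308
x = 308 / 10
= 30.80

30.80


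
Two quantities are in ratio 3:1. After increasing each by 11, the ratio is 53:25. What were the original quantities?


Let A = 3k, B = 1k.
(3k + 11) / (1k + 11) = 53/25
Cross-multiply: 25(3k + 11) = 53(1k + 11)
75k + 275 = 53k + 583
75k - 53k = 583 - 275
22k = 308
k = 308/22 = 14
A = 3×14 = 42, B = 1×14 = 14
= A = 42, B = 14

A = 42, B = 14


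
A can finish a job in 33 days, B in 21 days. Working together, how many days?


Rate of A = 1/33 per day
Rate of B = 1/21 per day
Combined rate = 1/33 + 1/21 = 54/693 ≈ 0.0779 per day
Days = 1 / combined rate = 693/54
≈ 12.83 days

12.83 days


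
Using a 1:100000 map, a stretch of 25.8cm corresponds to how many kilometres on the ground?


Real distance = map distance × scale
= 25.8cm × 100000
= 2580000 cm = 25800.0 m
= 25.800 km

25.800 km
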